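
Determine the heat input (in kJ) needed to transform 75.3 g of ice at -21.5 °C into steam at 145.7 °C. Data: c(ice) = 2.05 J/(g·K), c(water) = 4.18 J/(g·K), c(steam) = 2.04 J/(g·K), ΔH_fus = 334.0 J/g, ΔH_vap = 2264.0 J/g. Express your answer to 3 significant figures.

q = 237 kJ

q1 (heat ice -21.5→0.0 °C): 75.3 × 2.05 × 21.5 = 3319 J
q2 (melt at 0 °C): 75.3 × 334.0 = 25150 J
q3 (heat water 0.0→100.0 °C): 75.3 × 4.18 × 100.0 = 31475 J
q4 (vaporize at 100 °C): 75.3 × 2264.0 = 170479 J
q5 (heat steam 100.0→145.7 °C): 75.3 × 2.04 × 45.7 = 7020 J
Total: 3319 + 25150 + 31475 + 170479 + 7020 = 237443 J = 237 kJ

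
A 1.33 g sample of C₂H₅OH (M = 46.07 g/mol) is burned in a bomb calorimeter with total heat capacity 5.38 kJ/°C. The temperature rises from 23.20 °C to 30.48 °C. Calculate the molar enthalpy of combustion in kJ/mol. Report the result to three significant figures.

ΔH = -1360 kJ/mol

ΔT = 30.48 − 23.20 = 7.28 °C
q_cal = C_cal × ΔT = 5.38 × 7.28 = 39.1664 kJ
n = 1.33 / 46.07 = 0.02887 mol
q_rxn = −q_cal = -39.1664 kJ
ΔH = -39.1664 / 0.02887 = -1357 kJ/mol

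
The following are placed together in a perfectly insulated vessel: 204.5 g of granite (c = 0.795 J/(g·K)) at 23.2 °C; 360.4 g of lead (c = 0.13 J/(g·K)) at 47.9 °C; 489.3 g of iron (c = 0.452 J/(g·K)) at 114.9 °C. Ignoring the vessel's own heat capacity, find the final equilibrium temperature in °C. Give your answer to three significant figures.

Σ mᵢcᵢ(T − Tᵢ) = 0  ⇒  T = Σ mᵢcᵢTᵢ / Σ mᵢcᵢ
Σ mᵢcᵢ = 204.5×0.795 + 360.4×0.13 + 489.3×0.452 = 430.5931
Σ mᵢcᵢTᵢ = 162.5775×23.2 + 46.852×47.9 + 221.1636×114.9 = 31428
T = 31428 / 430.5931 = 72.99 °C

T_f = 73.0 °C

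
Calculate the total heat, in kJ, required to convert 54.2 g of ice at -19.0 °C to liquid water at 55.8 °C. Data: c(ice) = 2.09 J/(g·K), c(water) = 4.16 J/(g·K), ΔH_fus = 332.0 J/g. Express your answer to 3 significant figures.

q = 32.7 kJ

q1 (heat ice -19.0→0.0 °C): 54.2 × 2.09 × 19.0 = 2152 J
q2 (melt at 0 °C): 54.2 × 332.0 = 17994 J
q3 (heat water 0.0→55.8 °C): 54.2 × 4.16 × 55.8 = 12581 J
Total: 2152 + 17994 + 12581 = 32727 J = 32.7 kJ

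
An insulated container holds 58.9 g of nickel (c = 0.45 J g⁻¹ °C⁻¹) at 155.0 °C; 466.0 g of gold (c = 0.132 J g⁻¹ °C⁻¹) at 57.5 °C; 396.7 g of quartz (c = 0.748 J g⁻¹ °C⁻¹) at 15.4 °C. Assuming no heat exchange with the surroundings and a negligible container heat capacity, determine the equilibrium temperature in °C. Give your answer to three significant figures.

Σ mᵢcᵢ(T − Tᵢ) = 0  ⇒  T = Σ mᵢcᵢTᵢ / Σ mᵢcᵢ
Σ mᵢcᵢ = 58.9×0.45 + 466.0×0.132 + 396.7×0.748 = 384.7486
Σ mᵢcᵢTᵢ = 26.505×155.0 + 61.512×57.5 + 296.7316×15.4 = 12215
T = 12215 / 384.7486 = 31.748 °C

T_f = 31.7 °C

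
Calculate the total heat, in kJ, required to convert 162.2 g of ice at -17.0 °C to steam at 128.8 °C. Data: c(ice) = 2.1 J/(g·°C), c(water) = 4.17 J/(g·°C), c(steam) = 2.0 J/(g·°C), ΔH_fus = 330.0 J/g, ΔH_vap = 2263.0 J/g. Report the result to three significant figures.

q = 503 kJ

q1 (heat ice -17.0→0.0 °C): 162.2 × 2.1 × 17.0 = 5791 J
q2 (melt at 0 °C): 162.2 × 330.0 = 53526 J
q3 (heat water 0.0→100.0 °C): 162.2 × 4.17 × 100.0 = 67637 J
q4 (vaporize at 100 °C): 162.2 × 2263.0 = 367059 J
q5 (heat steam 100.0→128.8 °C): 162.2 × 2.0 × 28.8 = 9343 J
Total: 5791 + 53526 + 67637 + 367059 + 9343 = 503356 J = 503 kJ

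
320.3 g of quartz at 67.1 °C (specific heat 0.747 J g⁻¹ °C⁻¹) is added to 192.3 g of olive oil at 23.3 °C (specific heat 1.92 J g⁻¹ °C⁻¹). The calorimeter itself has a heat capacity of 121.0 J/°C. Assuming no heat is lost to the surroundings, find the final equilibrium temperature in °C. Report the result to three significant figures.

T_f = 37.7 °C

Heat lost by quartz = heat gained by olive oil + calorimeter.
(320.3)(0.747)(67.1 − T) = [(192.3)(1.92) + 121.0](T − 23.3)
239.2641 (67.1 − T) = 490.216 (T − 23.3)
16055 − 239.2641 T = 490.216 T − 11422
27477 = 729.4801 T
T = 37.67 °C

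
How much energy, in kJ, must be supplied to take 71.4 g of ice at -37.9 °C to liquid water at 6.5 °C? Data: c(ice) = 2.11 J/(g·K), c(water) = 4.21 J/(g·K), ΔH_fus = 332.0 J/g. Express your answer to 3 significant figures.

q = 31.4 kJ

q1 (heat ice -37.9→0.0 °C): 71.4 × 2.11 × 37.9 = 5710 J
q2 (melt at 0 °C): 71.4 × 332.0 = 23705 J
q3 (heat water 0.0→6.5 °C): 71.4 × 4.21 × 6.5 = 1954 J
Total: 5710 + 23705 + 1954 = 31369 J = 31.4 kJ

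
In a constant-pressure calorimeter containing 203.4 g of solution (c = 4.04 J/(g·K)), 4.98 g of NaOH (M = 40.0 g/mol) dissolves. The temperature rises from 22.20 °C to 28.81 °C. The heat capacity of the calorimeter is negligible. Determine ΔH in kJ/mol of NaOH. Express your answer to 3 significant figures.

ΔH = -43.6 kJ/mol

|ΔT| = |28.81 − 22.20| = 6.61 °C
|q_surr| = (203.4 × 4.04) × 6.61 = 821.736 × 6.61 = 5432 J
n(NaOH) = 4.98 / 40.0 = 0.1245 mol
Temperature rose, so q_rxn = −|q_surr| = -5.432 kJ
ΔH = q_rxn / n = -43.63 kJ/mol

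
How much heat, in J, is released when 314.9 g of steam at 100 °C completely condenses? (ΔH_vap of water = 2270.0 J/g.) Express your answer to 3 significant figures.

q = m × ΔH_vap = 314.9 × 2270.0 = 714800 J

q = 715000 J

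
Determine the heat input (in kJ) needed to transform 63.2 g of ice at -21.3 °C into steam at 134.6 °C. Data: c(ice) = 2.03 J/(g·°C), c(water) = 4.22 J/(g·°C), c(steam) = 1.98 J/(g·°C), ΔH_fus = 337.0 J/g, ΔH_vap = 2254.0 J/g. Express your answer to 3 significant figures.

q1 (heat ice -21.3→0.0 °C): 63.2 × 2.03 × 21.3 = 2733 J
q2 (melt at 0 °C): 63.2 × 337.0 = 21298 J
q3 (heat water 0.0→100.0 °C): 63.2 × 4.22 × 100.0 = 26670 J
q4 (vaporize at 100 °C): 63.2 × 2254.0 = 142453 J
q5 (heat steam 100.0→134.6 °C): 63.2 × 1.98 × 34.6 = 4330 J
Total: 2733 + 21298 + 26670 + 142453 + 4330 = 197484 J = 197 kJ

q = 197 kJ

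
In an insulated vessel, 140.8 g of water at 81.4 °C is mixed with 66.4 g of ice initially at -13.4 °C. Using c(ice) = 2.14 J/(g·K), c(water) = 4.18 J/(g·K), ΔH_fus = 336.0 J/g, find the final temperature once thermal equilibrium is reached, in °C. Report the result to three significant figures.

T_f = 27.4 °C

Heat to bring ice to 0 °C and melt it: q₁ = 66.4×2.14×13.4 + 66.4×336.0 = 24214 J
Heat the water can supply cooling to 0 °C: 140.8×4.18×81.4 = 47907.5 J > q₁, so all ice melts.
Energy balance: 140.8×4.18×(81.4 − T) = 24214 + 66.4×4.18×(T − 0)
588.544(81.4 − T) = 24214 + 277.552 T
47907.5 − 24214 = 866.096 T
T = 23693.5 / 866.096 = 27.36 °C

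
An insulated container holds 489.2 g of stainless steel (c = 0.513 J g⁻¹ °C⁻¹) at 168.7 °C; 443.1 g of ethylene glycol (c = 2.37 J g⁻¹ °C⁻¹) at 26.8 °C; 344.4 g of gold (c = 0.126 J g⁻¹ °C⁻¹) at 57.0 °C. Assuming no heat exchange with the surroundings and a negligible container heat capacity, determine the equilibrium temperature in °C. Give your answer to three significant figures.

T_f = 54.3 °C

Σ mᵢcᵢ(T − Tᵢ) = 0  ⇒  T = Σ mᵢcᵢTᵢ / Σ mᵢcᵢ
Σ mᵢcᵢ = 489.2×0.513 + 443.1×2.37 + 344.4×0.126 = 1344.5010
Σ mᵢcᵢTᵢ = 250.9596×168.7 + 1050.147×26.8 + 43.3944×57.0 = 72954
T = 72954 / 1344.5010 = 54.26 °C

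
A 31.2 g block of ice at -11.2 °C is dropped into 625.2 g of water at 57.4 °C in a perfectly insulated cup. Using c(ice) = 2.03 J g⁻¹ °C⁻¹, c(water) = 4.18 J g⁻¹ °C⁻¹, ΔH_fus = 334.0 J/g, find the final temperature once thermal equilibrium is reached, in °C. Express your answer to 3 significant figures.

Heat to bring ice to 0 °C and melt it: q₁ = 31.2×2.03×11.2 + 31.2×334.0 = 11130 J
Heat the water can supply cooling to 0 °C: 625.2×4.18×57.4 = 150005 J > q₁, so all ice melts.
Energy balance: 625.2×4.18×(57.4 − T) = 11130 + 31.2×4.18×(T − 0)
2613.336(57.4 − T) = 11130 + 130.416 T
150005 − 11130 = 2743.752 T
T = 138875 / 2743.752 = 50.61 °C

T_f = 50.6 °C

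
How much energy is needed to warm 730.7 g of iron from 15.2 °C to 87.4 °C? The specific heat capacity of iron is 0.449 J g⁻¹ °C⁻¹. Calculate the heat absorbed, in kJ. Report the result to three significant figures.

q = 23.7 kJ

q = m c ΔT = 730.7 × 0.449 × (87.4 − 15.2)
q = 730.7 × 0.449 × 72.2 = 23690 J = 23.7 kJ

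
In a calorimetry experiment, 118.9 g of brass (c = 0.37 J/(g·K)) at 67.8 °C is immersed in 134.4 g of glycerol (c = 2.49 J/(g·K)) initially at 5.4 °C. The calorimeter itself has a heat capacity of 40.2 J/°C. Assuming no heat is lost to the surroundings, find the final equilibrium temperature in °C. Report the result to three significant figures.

Heat lost by brass = heat gained by glycerol + calorimeter.
(118.9)(0.37)(67.8 − T) = [(134.4)(2.49) + 40.2](T − 5.4)
43.993 (67.8 − T) = 374.856 (T − 5.4)
2982.7 − 43.993 T = 374.856 T − 2024.2
5006.9 = 418.849 T
T = 11.95 °C

T_f = 12.0 °C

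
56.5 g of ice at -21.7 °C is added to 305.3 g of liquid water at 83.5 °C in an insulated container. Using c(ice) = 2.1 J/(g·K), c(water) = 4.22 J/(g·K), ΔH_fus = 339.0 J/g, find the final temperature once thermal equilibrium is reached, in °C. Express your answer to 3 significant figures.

T_f = 56.2 °C

Heat to bring ice to 0 °C and melt it: q₁ = 56.5×2.1×21.7 + 56.5×339.0 = 21728 J
Heat the water can supply cooling to 0 °C: 305.3×4.22×83.5 = 107579 J > q₁, so all ice melts.
Energy balance: 305.3×4.22×(83.5 − T) = 21728 + 56.5×4.22×(T − 0)
1288.366(83.5 − T) = 21728 + 238.43 T
107579 − 21728 = 1526.796 T
T = 85851 / 1526.796 = 56.23 °C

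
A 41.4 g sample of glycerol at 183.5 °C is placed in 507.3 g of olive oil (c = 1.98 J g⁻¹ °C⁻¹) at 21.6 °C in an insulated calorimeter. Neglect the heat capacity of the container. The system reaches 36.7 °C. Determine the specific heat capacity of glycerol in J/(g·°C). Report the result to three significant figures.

c = 2.50 J/(g·°C)

q_gained = (507.3 × 1.98) × (36.7 − 21.6) = 15170 J
q_lost = 41.4 × c × (183.5 − 36.7) = 6077.52 c
Set equal: c = 15170 / 6077.52 = 2.50 J/(g·°C)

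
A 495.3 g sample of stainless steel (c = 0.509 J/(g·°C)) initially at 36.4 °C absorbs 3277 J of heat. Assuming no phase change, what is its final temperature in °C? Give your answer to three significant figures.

ΔT = q / (m c) = 3277 / (495.3 × 0.509) = 13.00 °C
T_f = 36.4 + 13.00 = 49.40 °C

T_f = 49.4 °C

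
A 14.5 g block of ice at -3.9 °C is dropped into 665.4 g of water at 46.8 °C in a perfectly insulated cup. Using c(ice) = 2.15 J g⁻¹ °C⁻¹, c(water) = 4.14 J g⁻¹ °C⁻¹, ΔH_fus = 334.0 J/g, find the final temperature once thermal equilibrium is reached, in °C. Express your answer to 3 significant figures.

T_f = 44.0 °C

Heat to bring ice to 0 °C and melt it: q₁ = 14.5×2.15×3.9 + 14.5×334.0 = 4964.6 J
Heat the water can supply cooling to 0 °C: 665.4×4.14×46.8 = 128923 J > q₁, so all ice melts.
Energy balance: 665.4×4.14×(46.8 − T) = 4964.6 + 14.5×4.14×(T − 0)
2754.756(46.8 − T) = 4964.6 + 60.03 T
128923 − 4964.6 = 2814.786 T
T = 123958.4 / 2814.786 = 44.04 °C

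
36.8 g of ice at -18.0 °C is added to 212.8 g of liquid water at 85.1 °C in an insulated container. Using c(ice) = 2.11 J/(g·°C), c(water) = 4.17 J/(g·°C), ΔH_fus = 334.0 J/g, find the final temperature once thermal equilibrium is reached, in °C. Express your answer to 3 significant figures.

Heat to bring ice to 0 °C and melt it: q₁ = 36.8×2.11×18.0 + 36.8×334.0 = 13689 J
Heat the water can supply cooling to 0 °C: 212.8×4.17×85.1 = 75515.7 J > q₁, so all ice melts.
Energy balance: 212.8×4.17×(85.1 − T) = 13689 + 36.8×4.17×(T − 0)
887.376(85.1 − T) = 13689 + 153.456 T
75515.7 − 13689 = 1040.832 T
T = 61826.7 / 1040.832 = 59.40 °C

T_f = 59.4 °C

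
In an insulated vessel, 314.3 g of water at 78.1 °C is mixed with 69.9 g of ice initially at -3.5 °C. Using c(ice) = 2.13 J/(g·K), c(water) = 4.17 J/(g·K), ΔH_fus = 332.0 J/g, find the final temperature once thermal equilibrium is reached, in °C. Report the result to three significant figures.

Heat to bring ice to 0 °C and melt it: q₁ = 69.9×2.13×3.5 + 69.9×332.0 = 23728 J
Heat the water can supply cooling to 0 °C: 314.3×4.17×78.1 = 102360 J > q₁, so all ice melts.
Energy balance: 314.3×4.17×(78.1 − T) = 23728 + 69.9×4.17×(T − 0)
1310.631(78.1 − T) = 23728 + 291.483 T
102360 − 23728 = 1602.114 T
T = 78632 / 1602.114 = 49.08 °C

T_f = 49.1 °C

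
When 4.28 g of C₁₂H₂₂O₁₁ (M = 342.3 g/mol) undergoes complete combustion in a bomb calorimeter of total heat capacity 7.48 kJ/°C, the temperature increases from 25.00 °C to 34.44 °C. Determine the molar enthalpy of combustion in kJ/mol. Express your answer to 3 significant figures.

ΔH = -5650 kJ/mol

ΔT = 34.44 − 25.00 = 9.44 °C
q_cal = C_cal × ΔT = 7.48 × 9.44 = 70.6112 kJ
n = 4.28 / 342.3 = 0.01250 mol
q_rxn = −q_cal = -70.6112 kJ
ΔH = -70.6112 / 0.01250 = -5649 kJ/mol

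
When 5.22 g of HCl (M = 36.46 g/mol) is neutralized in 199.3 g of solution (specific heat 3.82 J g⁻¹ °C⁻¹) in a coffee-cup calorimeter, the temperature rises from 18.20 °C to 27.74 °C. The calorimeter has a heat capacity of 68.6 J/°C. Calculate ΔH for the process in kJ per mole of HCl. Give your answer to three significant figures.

|ΔT| = |27.74 − 18.20| = 9.54 °C
|q_surr| = (199.3 × 3.82 + 68.6) × 9.54 = 829.926 × 9.54 = 7917 J
n(HCl) = 5.22 / 36.46 = 0.1432 mol
Temperature rose, so q_rxn = −|q_surr| = -7.917 kJ
ΔH = q_rxn / n = -55.29 kJ/mol

ΔH = -55.3 kJ/mol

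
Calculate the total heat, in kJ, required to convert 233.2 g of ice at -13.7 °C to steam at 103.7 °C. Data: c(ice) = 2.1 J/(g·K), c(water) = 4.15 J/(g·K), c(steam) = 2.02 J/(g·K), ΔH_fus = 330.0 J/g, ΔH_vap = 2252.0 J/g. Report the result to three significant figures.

q = 707 kJ

q1 (heat ice -13.7→0.0 °C): 233.2 × 2.1 × 13.7 = 6709 J
q2 (melt at 0 °C): 233.2 × 330.0 = 76956 J
q3 (heat water 0.0→100.0 °C): 233.2 × 4.15 × 100.0 = 96778 J
q4 (vaporize at 100 °C): 233.2 × 2252.0 = 525166 J
q5 (heat steam 100.0→103.7 °C): 233.2 × 2.02 × 3.7 = 1743 J
Total: 6709 + 76956 + 96778 + 525166 + 1743 = 707352 J = 707 kJ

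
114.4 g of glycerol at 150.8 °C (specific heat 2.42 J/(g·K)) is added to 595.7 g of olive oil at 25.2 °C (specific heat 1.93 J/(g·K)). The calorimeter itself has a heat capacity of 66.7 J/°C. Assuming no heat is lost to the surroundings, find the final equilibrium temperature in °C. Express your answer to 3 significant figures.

T_f = 48.5 °C

Heat lost by glycerol = heat gained by olive oil + calorimeter.
(114.4)(2.42)(150.8 − T) = [(595.7)(1.93) + 66.7](T − 25.2)
276.848 (150.8 − T) = 1216.401 (T − 25.2)
41749 − 276.848 T = 1216.401 T − 30653
72402 = 1493.249 T
T = 48.49 °C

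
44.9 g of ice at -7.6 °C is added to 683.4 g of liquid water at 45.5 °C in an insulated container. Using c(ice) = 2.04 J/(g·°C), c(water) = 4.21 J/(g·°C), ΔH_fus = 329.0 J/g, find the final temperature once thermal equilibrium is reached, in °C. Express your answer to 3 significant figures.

Heat to bring ice to 0 °C and melt it: q₁ = 44.9×2.04×7.6 + 44.9×329.0 = 15468 J
Heat the water can supply cooling to 0 °C: 683.4×4.21×45.5 = 130909 J > q₁, so all ice melts.
Energy balance: 683.4×4.21×(45.5 − T) = 15468 + 44.9×4.21×(T − 0)
2877.114(45.5 − T) = 15468 + 189.029 T
130909 − 15468 = 3066.143 T
T = 115441 / 3066.143 = 37.65 °C

T_f = 37.7 °C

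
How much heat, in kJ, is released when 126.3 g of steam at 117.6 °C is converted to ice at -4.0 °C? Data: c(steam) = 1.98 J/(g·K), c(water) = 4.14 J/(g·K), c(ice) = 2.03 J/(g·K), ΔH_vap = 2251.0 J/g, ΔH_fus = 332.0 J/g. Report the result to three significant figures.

q = 384 kJ

q1 (cool steam 117.6→100 °C): 126.3 × 1.98 × 17.6 = 4401 J
q2 (condense at 100 °C): 126.3 × 2251.0 = 284301 J
q3 (cool water 100→0 °C): 126.3 × 4.14 × 100.0 = 52288 J
q4 (freeze at 0 °C): 126.3 × 332.0 = 41932 J
q5 (cool ice 0→-4.0 °C): 126.3 × 2.03 × 4.0 = 1026 J
Total: 4401 + 284301 + 52288 + 41932 + 1026 = 383948 J = 384 kJ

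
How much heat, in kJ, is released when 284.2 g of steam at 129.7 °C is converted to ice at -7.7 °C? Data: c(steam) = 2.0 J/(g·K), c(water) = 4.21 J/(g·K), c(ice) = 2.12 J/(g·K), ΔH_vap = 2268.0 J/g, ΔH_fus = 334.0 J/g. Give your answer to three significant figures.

q1 (cool steam 129.7→100 °C): 284.2 × 2.0 × 29.7 = 16881 J
q2 (condense at 100 °C): 284.2 × 2268.0 = 644566 J
q3 (cool water 100→0 °C): 284.2 × 4.21 × 100.0 = 119648 J
q4 (freeze at 0 °C): 284.2 × 334.0 = 94923 J
q5 (cool ice 0→-7.7 °C): 284.2 × 2.12 × 7.7 = 4639 J
Total: 16881 + 644566 + 119648 + 94923 + 4639 = 880657 J = 881 kJ

q = 881 kJ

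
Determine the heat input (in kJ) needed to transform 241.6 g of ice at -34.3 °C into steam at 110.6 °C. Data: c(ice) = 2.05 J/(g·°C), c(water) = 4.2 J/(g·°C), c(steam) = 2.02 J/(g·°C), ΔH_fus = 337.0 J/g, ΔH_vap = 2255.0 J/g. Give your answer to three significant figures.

q1 (heat ice -34.3→0.0 °C): 241.6 × 2.05 × 34.3 = 16988 J
q2 (melt at 0 °C): 241.6 × 337.0 = 81419 J
q3 (heat water 0.0→100.0 °C): 241.6 × 4.2 × 100.0 = 101472 J
q4 (vaporize at 100 °C): 241.6 × 2255.0 = 544808 J
q5 (heat steam 100.0→110.6 °C): 241.6 × 2.02 × 10.6 = 5173 J
Total: 16988 + 81419 + 101472 + 544808 + 5173 = 749860 J = 750 kJ

q = 750 kJ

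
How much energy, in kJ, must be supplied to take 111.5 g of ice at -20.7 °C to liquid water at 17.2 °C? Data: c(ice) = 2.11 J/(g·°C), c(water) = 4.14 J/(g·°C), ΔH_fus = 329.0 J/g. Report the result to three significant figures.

q = 49.5 kJ

q1 (heat ice -20.7→0.0 °C): 111.5 × 2.11 × 20.7 = 4870 J
q2 (melt at 0 °C): 111.5 × 329.0 = 36684 J
q3 (heat water 0.0→17.2 °C): 111.5 × 4.14 × 17.2 = 7940 J
Total: 4870 + 36684 + 7940 = 49494 J = 49.5 kJ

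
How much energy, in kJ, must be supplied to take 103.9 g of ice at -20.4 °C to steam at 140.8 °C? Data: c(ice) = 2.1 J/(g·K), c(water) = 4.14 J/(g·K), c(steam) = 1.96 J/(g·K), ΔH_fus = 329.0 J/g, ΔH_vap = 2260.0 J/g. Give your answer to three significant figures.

q = 325 kJ

q1 (heat ice -20.4→0.0 °C): 103.9 × 2.1 × 20.4 = 4451 J
q2 (melt at 0 °C): 103.9 × 329.0 = 34183 J
q3 (heat water 0.0→100.0 °C): 103.9 × 4.14 × 100.0 = 43015 J
q4 (vaporize at 100 °C): 103.9 × 2260.0 = 234814 J
q5 (heat steam 100.0→140.8 °C): 103.9 × 1.96 × 40.8 = 8309 J
Total: 4451 + 34183 + 43015 + 234814 + 8309 = 324772 J = 325 kJ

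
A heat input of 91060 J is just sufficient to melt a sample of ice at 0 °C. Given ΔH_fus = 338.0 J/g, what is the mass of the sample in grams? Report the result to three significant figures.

m = 269 g

m = q / ΔH_fus = 91060 J / 338.0 J/g = 269 g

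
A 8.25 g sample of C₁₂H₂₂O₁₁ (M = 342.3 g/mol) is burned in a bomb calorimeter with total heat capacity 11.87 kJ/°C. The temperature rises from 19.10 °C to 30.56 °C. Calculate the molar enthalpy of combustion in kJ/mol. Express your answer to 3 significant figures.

ΔH = -5640 kJ/mol

ΔT = 30.56 − 19.10 = 11.46 °C
q_cal = C_cal × ΔT = 11.87 × 11.46 = 136.0302 kJ
n = 8.25 / 342.3 = 0.02410 mol
q_rxn = −q_cal = -136.0302 kJ
ΔH = -136.0302 / 0.02410 = -5644 kJ/mol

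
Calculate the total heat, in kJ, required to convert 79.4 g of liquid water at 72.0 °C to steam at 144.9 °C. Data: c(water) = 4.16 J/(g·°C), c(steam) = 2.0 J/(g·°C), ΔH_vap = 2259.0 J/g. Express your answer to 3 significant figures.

q = 196 kJ

q1 (heat water 72.0→100.0 °C): 79.4 × 4.16 × 28.0 = 9249 J
q2 (vaporize at 100 °C): 79.4 × 2259.0 = 179365 J
q3 (heat steam 100.0→144.9 °C): 79.4 × 2.0 × 44.9 = 7130 J
Total: 9249 + 179365 + 7130 = 195744 J = 196 kJ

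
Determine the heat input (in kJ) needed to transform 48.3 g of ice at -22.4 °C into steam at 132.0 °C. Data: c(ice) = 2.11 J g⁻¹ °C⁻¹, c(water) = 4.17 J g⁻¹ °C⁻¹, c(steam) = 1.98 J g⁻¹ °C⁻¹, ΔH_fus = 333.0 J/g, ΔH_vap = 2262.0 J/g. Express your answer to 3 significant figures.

q = 151 kJ

q1 (heat ice -22.4→0.0 °C): 48.3 × 2.11 × 22.4 = 2283 J
q2 (melt at 0 °C): 48.3 × 333.0 = 16084 J
q3 (heat water 0.0→100.0 °C): 48.3 × 4.17 × 100.0 = 20141 J
q4 (vaporize at 100 °C): 48.3 × 2262.0 = 109255 J
q5 (heat steam 100.0→132.0 °C): 48.3 × 1.98 × 32.0 = 3060 J
Total: 2283 + 16084 + 20141 + 109255 + 3060 = 150823 J = 151 kJ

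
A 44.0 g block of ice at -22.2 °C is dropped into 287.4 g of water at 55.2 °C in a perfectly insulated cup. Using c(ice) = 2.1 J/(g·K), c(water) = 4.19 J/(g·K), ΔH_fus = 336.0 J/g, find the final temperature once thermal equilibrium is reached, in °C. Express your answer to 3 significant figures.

Heat to bring ice to 0 °C and melt it: q₁ = 44.0×2.1×22.2 + 44.0×336.0 = 16835 J
Heat the water can supply cooling to 0 °C: 287.4×4.19×55.2 = 66472.2 J > q₁, so all ice melts.
Energy balance: 287.4×4.19×(55.2 − T) = 16835 + 44.0×4.19×(T − 0)
1204.206(55.2 − T) = 16835 + 184.36 T
66472.2 − 16835 = 1388.566 T
T = 49637.2 / 1388.566 = 35.747 °C

T_f = 35.7 °C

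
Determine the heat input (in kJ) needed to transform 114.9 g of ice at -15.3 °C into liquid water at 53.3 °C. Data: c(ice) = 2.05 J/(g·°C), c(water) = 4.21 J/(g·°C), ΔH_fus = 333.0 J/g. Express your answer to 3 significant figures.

q1 (heat ice -15.3→0.0 °C): 114.9 × 2.05 × 15.3 = 3604 J
q2 (melt at 0 °C): 114.9 × 333.0 = 38262 J
q3 (heat water 0.0→53.3 °C): 114.9 × 4.21 × 53.3 = 25783 J
Total: 3604 + 38262 + 25783 = 67649 J = 67.6 kJ

q = 67.6 kJ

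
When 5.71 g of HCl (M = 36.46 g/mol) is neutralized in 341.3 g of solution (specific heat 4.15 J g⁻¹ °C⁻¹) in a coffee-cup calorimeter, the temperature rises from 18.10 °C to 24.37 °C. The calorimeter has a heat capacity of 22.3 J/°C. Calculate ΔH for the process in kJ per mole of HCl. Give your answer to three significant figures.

ΔH = -57.6 kJ/mol

|ΔT| = |24.37 − 18.10| = 6.27 °C
|q_surr| = (341.3 × 4.15 + 22.3) × 6.27 = 1438.695 × 6.27 = 9021 J
n(HCl) = 5.71 / 36.46 = 0.1566 mol
Temperature rose, so q_rxn = −|q_surr| = -9.021 kJ
ΔH = q_rxn / n = -57.61 kJ/mol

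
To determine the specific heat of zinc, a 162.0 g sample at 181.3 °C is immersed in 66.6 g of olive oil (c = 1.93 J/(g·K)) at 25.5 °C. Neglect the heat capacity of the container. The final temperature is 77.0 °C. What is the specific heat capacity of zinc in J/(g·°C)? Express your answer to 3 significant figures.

q_gained = (66.6 × 1.93) × (77.0 − 25.5) = 6620 J
q_lost = 162.0 × c × (181.3 − 77.0) = 16896.6 c
Set equal: c = 6620 / 16896.6 = 0.392 J/(g·°C)

c = 0.392 J/(g·°C)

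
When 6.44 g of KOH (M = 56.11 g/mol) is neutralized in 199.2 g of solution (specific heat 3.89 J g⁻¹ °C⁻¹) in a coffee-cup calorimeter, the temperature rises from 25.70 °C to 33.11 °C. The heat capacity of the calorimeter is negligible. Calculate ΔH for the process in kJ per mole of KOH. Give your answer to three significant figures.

|ΔT| = |33.11 − 25.70| = 7.41 °C
|q_surr| = (199.2 × 3.89) × 7.41 = 774.888 × 7.41 = 5742 J
n(KOH) = 6.44 / 56.11 = 0.1148 mol
Temperature rose, so q_rxn = −|q_surr| = -5.742 kJ
ΔH = q_rxn / n = -50.02 kJ/mol

ΔH = -50.0 kJ/mol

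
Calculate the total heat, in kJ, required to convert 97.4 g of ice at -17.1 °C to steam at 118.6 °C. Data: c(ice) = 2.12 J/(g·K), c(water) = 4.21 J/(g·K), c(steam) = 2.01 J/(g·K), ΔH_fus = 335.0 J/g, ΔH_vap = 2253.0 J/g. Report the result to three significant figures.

q = 300 kJ

q1 (heat ice -17.1→0.0 °C): 97.4 × 2.12 × 17.1 = 3531 J
q2 (melt at 0 °C): 97.4 × 335.0 = 32629 J
q3 (heat water 0.0→100.0 °C): 97.4 × 4.21 × 100.0 = 41005 J
q4 (vaporize at 100 °C): 97.4 × 2253.0 = 219442 J
q5 (heat steam 100.0→118.6 °C): 97.4 × 2.01 × 18.6 = 3641 J
Total: 3531 + 32629 + 41005 + 219442 + 3641 = 300248 J = 300 kJ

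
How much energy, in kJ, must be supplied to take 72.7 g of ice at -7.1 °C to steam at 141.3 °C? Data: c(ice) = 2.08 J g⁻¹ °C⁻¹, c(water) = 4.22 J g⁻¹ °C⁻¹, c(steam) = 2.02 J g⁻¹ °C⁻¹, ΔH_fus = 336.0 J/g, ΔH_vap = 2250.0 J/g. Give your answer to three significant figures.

q = 226 kJ

q1 (heat ice -7.1→0.0 °C): 72.7 × 2.08 × 7.1 = 1074 J
q2 (melt at 0 °C): 72.7 × 336.0 = 24427 J
q3 (heat water 0.0→100.0 °C): 72.7 × 4.22 × 100.0 = 30679 J
q4 (vaporize at 100 °C): 72.7 × 2250.0 = 163575 J
q5 (heat steam 100.0→141.3 °C): 72.7 × 2.02 × 41.3 = 6065 J
Total: 1074 + 24427 + 30679 + 163575 + 6065 = 225820 J = 226 kJ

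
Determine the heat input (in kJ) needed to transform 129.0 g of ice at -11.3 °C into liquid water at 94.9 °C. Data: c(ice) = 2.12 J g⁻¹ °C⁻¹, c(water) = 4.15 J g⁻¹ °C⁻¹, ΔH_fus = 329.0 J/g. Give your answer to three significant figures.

q = 96.3 kJ

q1 (heat ice -11.3→0.0 °C): 129.0 × 2.12 × 11.3 = 3090 J
q2 (melt at 0 °C): 129.0 × 329.0 = 42441 J
q3 (heat water 0.0→94.9 °C): 129.0 × 4.15 × 94.9 = 50805 J
Total: 3090 + 42441 + 50805 = 96336 J = 96.3 kJ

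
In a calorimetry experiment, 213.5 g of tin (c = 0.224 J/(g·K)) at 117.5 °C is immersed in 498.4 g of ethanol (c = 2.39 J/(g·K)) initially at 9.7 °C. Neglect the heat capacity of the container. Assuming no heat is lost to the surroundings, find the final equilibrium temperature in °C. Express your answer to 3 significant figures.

Heat lost by tin = heat gained by ethanol.
(213.5)(0.224)(117.5 − T) = (498.4)(2.39)(T − 9.7)
47.824 (117.5 − T) = 1191.176 (T − 9.7)
5619.3 − 47.824 T = 1191.176 T − 11554
17173.3 = 1239.000 T
T = 13.86 °C

T_f = 13.9 °C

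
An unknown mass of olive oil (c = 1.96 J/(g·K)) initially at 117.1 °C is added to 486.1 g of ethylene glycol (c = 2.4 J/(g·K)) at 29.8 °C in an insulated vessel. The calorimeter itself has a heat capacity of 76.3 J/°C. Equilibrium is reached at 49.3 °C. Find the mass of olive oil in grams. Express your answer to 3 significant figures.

q_gained = (486.1 × 2.4 + 76.3) × (49.3 − 29.8) = 24240 J
q_lost = m × 1.96 × (117.1 − 49.3) = 132.888 m
m = 24240 / 132.888 = 182 g

m = 182 g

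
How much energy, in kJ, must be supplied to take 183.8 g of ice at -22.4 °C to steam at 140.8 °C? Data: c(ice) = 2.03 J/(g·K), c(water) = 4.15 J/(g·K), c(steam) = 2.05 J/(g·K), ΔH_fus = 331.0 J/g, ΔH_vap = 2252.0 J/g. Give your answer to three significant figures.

q = 575 kJ

q1 (heat ice -22.4→0.0 °C): 183.8 × 2.03 × 22.4 = 8358 J
q2 (melt at 0 °C): 183.8 × 331.0 = 60838 J
q3 (heat water 0.0→100.0 °C): 183.8 × 4.15 × 100.0 = 76277 J
q4 (vaporize at 100 °C): 183.8 × 2252.0 = 413918 J
q5 (heat steam 100.0→140.8 °C): 183.8 × 2.05 × 40.8 = 15373 J
Total: 8358 + 60838 + 76277 + 413918 + 15373 = 574764 J = 575 kJ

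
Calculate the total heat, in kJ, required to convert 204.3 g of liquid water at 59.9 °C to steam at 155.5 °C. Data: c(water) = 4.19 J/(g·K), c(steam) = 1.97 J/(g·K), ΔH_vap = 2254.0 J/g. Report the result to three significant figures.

q = 517 kJ

q1 (heat water 59.9→100.0 °C): 204.3 × 4.19 × 40.1 = 34326 J
q2 (vaporize at 100 °C): 204.3 × 2254.0 = 460492 J
q3 (heat steam 100.0→155.5 °C): 204.3 × 1.97 × 55.5 = 22337 J
Total: 34326 + 460492 + 22337 = 517155 J = 517 kJ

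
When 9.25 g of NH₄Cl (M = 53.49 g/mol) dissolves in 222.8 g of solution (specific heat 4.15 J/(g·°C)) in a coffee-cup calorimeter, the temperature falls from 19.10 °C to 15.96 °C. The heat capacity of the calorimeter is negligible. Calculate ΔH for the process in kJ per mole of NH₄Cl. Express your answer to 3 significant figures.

|ΔT| = |15.96 − 19.10| = 3.14 °C
|q_surr| = (222.8 × 4.15) × 3.14 = 924.62 × 3.14 = 2903 J
n(NH₄Cl) = 9.25 / 53.49 = 0.1729 mol
Temperature fell, so q_rxn = +|q_surr| = 2.903 kJ
ΔH = q_rxn / n = 16.79 kJ/mol

ΔH = 16.8 kJ/mol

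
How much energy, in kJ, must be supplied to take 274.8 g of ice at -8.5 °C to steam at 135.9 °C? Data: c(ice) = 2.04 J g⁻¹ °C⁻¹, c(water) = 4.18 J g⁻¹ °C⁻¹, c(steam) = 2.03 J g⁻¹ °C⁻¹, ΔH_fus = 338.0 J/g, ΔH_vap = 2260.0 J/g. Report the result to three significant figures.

q1 (heat ice -8.5→0.0 °C): 274.8 × 2.04 × 8.5 = 4765 J
q2 (melt at 0 °C): 274.8 × 338.0 = 92882 J
q3 (heat water 0.0→100.0 °C): 274.8 × 4.18 × 100.0 = 114866 J
q4 (vaporize at 100 °C): 274.8 × 2260.0 = 621048 J
q5 (heat steam 100.0→135.9 °C): 274.8 × 2.03 × 35.9 = 20027 J
Total: 4765 + 92882 + 114866 + 621048 + 20027 = 853588 J = 854 kJ

q = 854 kJ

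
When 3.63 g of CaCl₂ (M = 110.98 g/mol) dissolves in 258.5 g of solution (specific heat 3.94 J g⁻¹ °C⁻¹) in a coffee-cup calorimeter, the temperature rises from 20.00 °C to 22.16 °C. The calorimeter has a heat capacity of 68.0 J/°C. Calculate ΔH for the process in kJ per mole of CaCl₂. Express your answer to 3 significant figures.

|ΔT| = |22.16 − 20.00| = 2.16 °C
|q_surr| = (258.5 × 3.94 + 68.0) × 2.16 = 1086.49 × 2.16 = 2346.8 J
n(CaCl₂) = 3.63 / 110.98 = 0.032709 mol
Temperature rose, so q_rxn = −|q_surr| = -2.3468 kJ
ΔH = q_rxn / n = -71.748 kJ/mol

ΔH = -71.7 kJ/mol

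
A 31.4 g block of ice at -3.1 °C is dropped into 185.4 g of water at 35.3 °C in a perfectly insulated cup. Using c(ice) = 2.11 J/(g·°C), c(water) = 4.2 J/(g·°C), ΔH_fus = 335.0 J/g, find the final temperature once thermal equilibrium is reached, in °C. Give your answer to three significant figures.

T_f = 18.4 °C

Heat to bring ice to 0 °C and melt it: q₁ = 31.4×2.11×3.1 + 31.4×335.0 = 10724 J
Heat the water can supply cooling to 0 °C: 185.4×4.2×35.3 = 27487.4 J > q₁, so all ice melts.
Energy balance: 185.4×4.2×(35.3 − T) = 10724 + 31.4×4.2×(T − 0)
778.68(35.3 − T) = 10724 + 131.88 T
27487.4 − 10724 = 910.56 T
T = 16763.4 / 910.56 = 18.41 °C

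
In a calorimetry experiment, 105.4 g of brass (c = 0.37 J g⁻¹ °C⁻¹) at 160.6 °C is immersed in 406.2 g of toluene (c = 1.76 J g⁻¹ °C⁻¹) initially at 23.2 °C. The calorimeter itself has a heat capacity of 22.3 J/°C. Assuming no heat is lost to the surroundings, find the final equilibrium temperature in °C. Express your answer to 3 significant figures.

T_f = 30.1 °C

Heat lost by brass = heat gained by toluene + calorimeter.
(105.4)(0.37)(160.6 − T) = [(406.2)(1.76) + 22.3](T − 23.2)
38.998 (160.6 − T) = 737.212 (T − 23.2)
6263.1 − 38.998 T = 737.212 T − 17103
23366.1 = 776.210 T
T = 30.10 °C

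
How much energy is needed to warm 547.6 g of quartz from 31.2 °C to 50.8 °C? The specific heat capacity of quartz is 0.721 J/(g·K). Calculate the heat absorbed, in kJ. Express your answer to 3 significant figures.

q = 7.74 kJ

q = m c ΔT = 547.6 × 0.721 × (50.8 − 31.2)
q = 547.6 × 0.721 × 19.6 = 7738 J = 7.74 kJ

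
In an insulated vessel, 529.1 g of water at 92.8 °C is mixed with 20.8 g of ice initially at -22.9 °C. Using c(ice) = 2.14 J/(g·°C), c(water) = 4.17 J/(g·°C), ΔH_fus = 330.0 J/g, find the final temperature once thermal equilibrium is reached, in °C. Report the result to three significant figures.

Heat to bring ice to 0 °C and melt it: q₁ = 20.8×2.14×22.9 + 20.8×330.0 = 7883.3 J
Heat the water can supply cooling to 0 °C: 529.1×4.17×92.8 = 204749 J > q₁, so all ice melts.
Energy balance: 529.1×4.17×(92.8 − T) = 7883.3 + 20.8×4.17×(T − 0)
2206.347(92.8 − T) = 7883.3 + 86.736 T
204749 − 7883.3 = 2293.083 T
T = 196865.7 / 2293.083 = 85.85 °C

T_f = 85.9 °C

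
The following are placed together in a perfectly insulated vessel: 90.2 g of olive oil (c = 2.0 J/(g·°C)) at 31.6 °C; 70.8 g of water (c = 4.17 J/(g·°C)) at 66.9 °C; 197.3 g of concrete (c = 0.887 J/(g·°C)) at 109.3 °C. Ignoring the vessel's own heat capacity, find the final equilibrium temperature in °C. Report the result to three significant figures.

T_f = 68.5 °C

Σ mᵢcᵢ(T − Tᵢ) = 0  ⇒  T = Σ mᵢcᵢTᵢ / Σ mᵢcᵢ
Σ mᵢcᵢ = 90.2×2.0 + 70.8×4.17 + 197.3×0.887 = 650.6411
Σ mᵢcᵢTᵢ = 180.4×31.6 + 295.236×66.9 + 175.0051×109.3 = 44580
T = 44580 / 650.6411 = 68.52 °C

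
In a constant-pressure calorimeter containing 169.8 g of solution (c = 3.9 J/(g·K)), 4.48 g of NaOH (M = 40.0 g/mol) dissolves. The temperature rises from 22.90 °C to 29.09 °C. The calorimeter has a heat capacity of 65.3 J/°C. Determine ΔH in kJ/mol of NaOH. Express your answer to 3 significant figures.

|ΔT| = |29.09 − 22.90| = 6.19 °C
|q_surr| = (169.8 × 3.9 + 65.3) × 6.19 = 727.52 × 6.19 = 4503 J
n(NaOH) = 4.48 / 40.0 = 0.1120 mol
Temperature rose, so q_rxn = −|q_surr| = -4.503 kJ
ΔH = q_rxn / n = -40.21 kJ/mol

ΔH = -40.2 kJ/mol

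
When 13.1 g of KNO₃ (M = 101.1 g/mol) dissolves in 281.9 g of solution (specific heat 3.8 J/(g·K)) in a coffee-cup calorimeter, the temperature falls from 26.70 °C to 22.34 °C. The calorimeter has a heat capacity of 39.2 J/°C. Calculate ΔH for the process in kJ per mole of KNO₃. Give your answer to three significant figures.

|ΔT| = |22.34 − 26.70| = 4.36 °C
|q_surr| = (281.9 × 3.8 + 39.2) × 4.36 = 1110.42 × 4.36 = 4841 J
n(KNO₃) = 13.1 / 101.1 = 0.1296 mol
Temperature fell, so q_rxn = +|q_surr| = 4.841 kJ
ΔH = q_rxn / n = 37.35 kJ/mol

ΔH = 37.4 kJ/mol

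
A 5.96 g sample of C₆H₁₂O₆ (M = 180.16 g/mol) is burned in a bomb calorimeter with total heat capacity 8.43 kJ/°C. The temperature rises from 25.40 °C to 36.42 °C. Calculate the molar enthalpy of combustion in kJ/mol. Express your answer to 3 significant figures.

ΔT = 36.42 − 25.40 = 11.02 °C
q_cal = C_cal × ΔT = 8.43 × 11.02 = 92.8986 kJ
n = 5.96 / 180.16 = 0.03308 mol
q_rxn = −q_cal = -92.8986 kJ
ΔH = -92.8986 / 0.03308 = -2808 kJ/mol

ΔH = -2810 kJ/mol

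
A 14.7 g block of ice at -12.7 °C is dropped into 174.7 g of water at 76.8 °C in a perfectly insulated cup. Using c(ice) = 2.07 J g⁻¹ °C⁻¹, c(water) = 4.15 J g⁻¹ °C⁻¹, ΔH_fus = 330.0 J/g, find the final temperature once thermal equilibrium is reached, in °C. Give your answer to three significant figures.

T_f = 64.2 °C

Heat to bring ice to 0 °C and melt it: q₁ = 14.7×2.07×12.7 + 14.7×330.0 = 5237.4 J
Heat the water can supply cooling to 0 °C: 174.7×4.15×76.8 = 55680.4 J > q₁, so all ice melts.
Energy balance: 174.7×4.15×(76.8 − T) = 5237.4 + 14.7×4.15×(T − 0)
725.005(76.8 − T) = 5237.4 + 61.005 T
55680.4 − 5237.4 = 786.010 T
T = 50443.0 / 786.010 = 64.18 °C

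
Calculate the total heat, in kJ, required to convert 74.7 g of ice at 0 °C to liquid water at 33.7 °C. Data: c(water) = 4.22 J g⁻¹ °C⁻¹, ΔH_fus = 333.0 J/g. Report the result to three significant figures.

q = 35.5 kJ

q1 (melt at 0 °C): 74.7 × 333.0 = 24875 J
q2 (heat water 0.0→33.7 °C): 74.7 × 4.22 × 33.7 = 10623 J
Total: 24875 + 10623 = 35498 J = 35.5 kJ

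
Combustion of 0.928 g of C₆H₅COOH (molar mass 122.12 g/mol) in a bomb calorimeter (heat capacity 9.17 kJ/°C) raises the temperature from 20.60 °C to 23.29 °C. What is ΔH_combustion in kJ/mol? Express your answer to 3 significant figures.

ΔT = 23.29 − 20.60 = 2.69 °C
q_cal = C_cal × ΔT = 9.17 × 2.69 = 24.6673 kJ
n = 0.928 / 122.12 = 0.007599 mol
q_rxn = −q_cal = -24.6673 kJ
ΔH = -24.6673 / 0.007599 = -3246 kJ/mol

ΔH = -3250 kJ/mol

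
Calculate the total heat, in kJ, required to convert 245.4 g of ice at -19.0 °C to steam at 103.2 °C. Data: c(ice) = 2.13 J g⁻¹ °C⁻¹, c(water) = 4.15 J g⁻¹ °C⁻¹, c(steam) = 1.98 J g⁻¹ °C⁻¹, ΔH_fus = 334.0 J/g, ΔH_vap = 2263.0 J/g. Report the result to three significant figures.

q = 751 kJ

q1 (heat ice -19.0→0.0 °C): 245.4 × 2.13 × 19.0 = 9931 J
q2 (melt at 0 °C): 245.4 × 334.0 = 81964 J
q3 (heat water 0.0→100.0 °C): 245.4 × 4.15 × 100.0 = 101841 J
q4 (vaporize at 100 °C): 245.4 × 2263.0 = 555340 J
q5 (heat steam 100.0→103.2 °C): 245.4 × 1.98 × 3.2 = 1555 J
Total: 9931 + 81964 + 101841 + 555340 + 1555 = 750631 J = 751 kJ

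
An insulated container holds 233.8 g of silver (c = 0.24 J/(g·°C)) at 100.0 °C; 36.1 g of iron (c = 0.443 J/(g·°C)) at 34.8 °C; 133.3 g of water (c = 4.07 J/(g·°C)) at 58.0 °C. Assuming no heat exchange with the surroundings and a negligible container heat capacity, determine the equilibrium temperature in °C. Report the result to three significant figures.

T_f = 61.2 °C

Σ mᵢcᵢ(T − Tᵢ) = 0  ⇒  T = Σ mᵢcᵢTᵢ / Σ mᵢcᵢ
Σ mᵢcᵢ = 233.8×0.24 + 36.1×0.443 + 133.3×4.07 = 614.6353
Σ mᵢcᵢTᵢ = 56.112×100.0 + 15.9923×34.8 + 542.531×58.0 = 37635
T = 37635 / 614.6353 = 61.23 °C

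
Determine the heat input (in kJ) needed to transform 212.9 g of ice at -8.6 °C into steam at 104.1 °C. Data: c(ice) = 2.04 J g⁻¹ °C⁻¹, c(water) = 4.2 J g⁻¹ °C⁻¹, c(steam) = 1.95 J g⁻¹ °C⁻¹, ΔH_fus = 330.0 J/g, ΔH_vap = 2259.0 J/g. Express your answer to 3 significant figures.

q1 (heat ice -8.6→0.0 °C): 212.9 × 2.04 × 8.6 = 3735 J
q2 (melt at 0 °C): 212.9 × 330.0 = 70257 J
q3 (heat water 0.0→100.0 °C): 212.9 × 4.2 × 100.0 = 89418 J
q4 (vaporize at 100 °C): 212.9 × 2259.0 = 480941 J
q5 (heat steam 100.0→104.1 °C): 212.9 × 1.95 × 4.1 = 1702 J
Total: 3735 + 70257 + 89418 + 480941 + 1702 = 646053 J = 646 kJ

q = 646 kJ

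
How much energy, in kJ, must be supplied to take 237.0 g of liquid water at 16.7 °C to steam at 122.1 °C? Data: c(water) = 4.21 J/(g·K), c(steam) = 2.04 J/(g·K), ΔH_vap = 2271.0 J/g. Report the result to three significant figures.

q1 (heat water 16.7→100.0 °C): 237.0 × 4.21 × 83.3 = 83114 J
q2 (vaporize at 100 °C): 237.0 × 2271.0 = 538227 J
q3 (heat steam 100.0→122.1 °C): 237.0 × 2.04 × 22.1 = 10685 J
Total: 83114 + 538227 + 10685 = 632026 J = 632 kJ

q = 632 kJ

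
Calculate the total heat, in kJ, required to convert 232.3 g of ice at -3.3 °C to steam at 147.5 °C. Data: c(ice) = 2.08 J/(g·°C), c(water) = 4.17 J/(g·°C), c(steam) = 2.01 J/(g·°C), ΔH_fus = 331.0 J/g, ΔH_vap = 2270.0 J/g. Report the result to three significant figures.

q = 725 kJ

q1 (heat ice -3.3→0.0 °C): 232.3 × 2.08 × 3.3 = 1595 J
q2 (melt at 0 °C): 232.3 × 331.0 = 76891 J
q3 (heat water 0.0→100.0 °C): 232.3 × 4.17 × 100.0 = 96869 J
q4 (vaporize at 100 °C): 232.3 × 2270.0 = 527321 J
q5 (heat steam 100.0→147.5 °C): 232.3 × 2.01 × 47.5 = 22179 J
Total: 1595 + 76891 + 96869 + 527321 + 22179 = 724855 J = 725 kJ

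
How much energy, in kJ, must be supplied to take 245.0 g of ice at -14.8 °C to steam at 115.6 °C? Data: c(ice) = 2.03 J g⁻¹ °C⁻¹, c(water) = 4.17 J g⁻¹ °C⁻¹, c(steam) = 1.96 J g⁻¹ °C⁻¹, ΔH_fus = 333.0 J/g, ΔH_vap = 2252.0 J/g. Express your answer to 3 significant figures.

q1 (heat ice -14.8→0.0 °C): 245.0 × 2.03 × 14.8 = 7361 J
q2 (melt at 0 °C): 245.0 × 333.0 = 81585 J
q3 (heat water 0.0→100.0 °C): 245.0 × 4.17 × 100.0 = 102165 J
q4 (vaporize at 100 °C): 245.0 × 2252.0 = 551740 J
q5 (heat steam 100.0→115.6 °C): 245.0 × 1.96 × 15.6 = 7491 J
Total: 7361 + 81585 + 102165 + 551740 + 7491 = 750342 J = 750 kJ

q = 750 kJ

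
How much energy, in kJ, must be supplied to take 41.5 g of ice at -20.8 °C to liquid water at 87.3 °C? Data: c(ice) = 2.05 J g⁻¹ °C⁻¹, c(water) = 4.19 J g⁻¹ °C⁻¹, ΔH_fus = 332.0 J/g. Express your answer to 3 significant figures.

q = 30.7 kJ

q1 (heat ice -20.8→0.0 °C): 41.5 × 2.05 × 20.8 = 1770 J
q2 (melt at 0 °C): 41.5 × 332.0 = 13778 J
q3 (heat water 0.0→87.3 °C): 41.5 × 4.19 × 87.3 = 15180 J
Total: 1770 + 13778 + 15180 = 30728 J = 30.7 kJ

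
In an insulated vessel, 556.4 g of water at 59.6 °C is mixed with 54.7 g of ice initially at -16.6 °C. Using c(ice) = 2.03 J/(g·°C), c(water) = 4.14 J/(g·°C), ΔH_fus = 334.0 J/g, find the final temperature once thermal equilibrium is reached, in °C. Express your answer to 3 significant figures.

Heat to bring ice to 0 °C and melt it: q₁ = 54.7×2.03×16.6 + 54.7×334.0 = 20113 J
Heat the water can supply cooling to 0 °C: 556.4×4.14×59.6 = 137288 J > q₁, so all ice melts.
Energy balance: 556.4×4.14×(59.6 − T) = 20113 + 54.7×4.14×(T − 0)
2303.496(59.6 − T) = 20113 + 226.458 T
137288 − 20113 = 2529.954 T
T = 117175 / 2529.954 = 46.32 °C

T_f = 46.3 °C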